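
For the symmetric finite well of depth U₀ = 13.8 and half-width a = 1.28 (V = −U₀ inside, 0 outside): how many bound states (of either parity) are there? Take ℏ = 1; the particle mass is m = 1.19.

The dimensionless depth is z₀ = a√(2mU₀)/ℏ = 1.28 × √(32.84) = 7.336.
The even/odd transcendental equations gain one root per π/2 in z₀, giving N = 1 + ⌊2z₀/π⌋ = 1 + ⌊4.670⌋ = 5.

N = 5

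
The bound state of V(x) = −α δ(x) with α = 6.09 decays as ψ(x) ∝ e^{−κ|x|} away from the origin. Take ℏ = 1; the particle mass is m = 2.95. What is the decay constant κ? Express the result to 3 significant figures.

Integrate −(ℏ²/2m)ψ'' − αδ(x)ψ = Eψ from −ε to +ε: the ψ'' term gives ψ'(0⁺) − ψ'(0⁻) and the δ term gives −(2mα/ℏ²)ψ(0).
With ψ ∝ e^{−κ|x|} this yields −2κ = −2mα/ℏ², so κ = mα/ℏ² = 17.97.

κ = 18.0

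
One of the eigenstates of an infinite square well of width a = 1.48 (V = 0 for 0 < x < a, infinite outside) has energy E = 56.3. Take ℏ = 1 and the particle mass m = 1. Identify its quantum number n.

From E_n = n²π²ℏ²/(2ma²) invert to n = √(2ma²E)/(πℏ).
n = (1.48/π) × √(2 × 1 × 56.3) = 4.999 → n = 5.

n = 5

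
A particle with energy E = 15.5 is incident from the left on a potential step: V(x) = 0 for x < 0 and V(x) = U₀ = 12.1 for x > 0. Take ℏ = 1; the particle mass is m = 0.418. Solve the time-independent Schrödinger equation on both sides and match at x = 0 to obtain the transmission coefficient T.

T = 0.869

The wavenumbers are k₁ = √(2mE)/ℏ = 3.600 on the left and k₂ = √(2m(E − U₀))/ℏ = 1.686 on the right.
Matching ψ and ψ′ at x = 0 gives r = (k₁ − k₂)/(k₁ + k₂), so R = r² = 0.1311 and T = 1 − R = 0.8689.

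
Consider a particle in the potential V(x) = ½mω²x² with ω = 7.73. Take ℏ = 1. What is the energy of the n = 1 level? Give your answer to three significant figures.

E = 11.6

The oscillator eigenvalues are E_n = ℏω(n + ½), so E_1 = 7.73 × 1.5 = 11.60.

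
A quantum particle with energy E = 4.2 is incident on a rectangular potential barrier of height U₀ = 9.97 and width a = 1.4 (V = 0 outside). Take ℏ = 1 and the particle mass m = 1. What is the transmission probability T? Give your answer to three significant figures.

Since E < U₀ the interior solution is evanescent with decay constant κ = √(2m(U₀ − E))/ℏ = 3.397.
κa = 4.756, sinh(κa) = 58.13.
Matching ψ, ψ′ at both faces gives T = [1 + U₀² sinh²(κa) / (4E(U₀ − E))]⁻¹ = 1/3466 = 0.000289.

T = 0.000289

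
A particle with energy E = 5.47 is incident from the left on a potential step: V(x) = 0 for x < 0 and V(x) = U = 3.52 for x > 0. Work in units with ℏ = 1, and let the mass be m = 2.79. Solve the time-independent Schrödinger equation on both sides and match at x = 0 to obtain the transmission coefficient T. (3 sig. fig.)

T = 0.936

The wavenumbers are k₁ = √(2mE)/ℏ = 5.525 on the left and k₂ = √(2m(E − U))/ℏ = 3.299 on the right.
Continuity of ψ and ψ′ at the step yields the reflection amplitude r = (k₁ − k₂)/(k₁ + k₂) = 0.2523; thus R = |r|² = 0.06365, T = 0.9363.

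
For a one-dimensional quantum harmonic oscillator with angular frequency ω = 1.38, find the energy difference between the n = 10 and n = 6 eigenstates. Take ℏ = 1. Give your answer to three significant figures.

E_n = ℏω(n + ½), so ΔE = (10 − 6) ℏω = 4 × 1.38 = 5.520.

ΔE = 5.52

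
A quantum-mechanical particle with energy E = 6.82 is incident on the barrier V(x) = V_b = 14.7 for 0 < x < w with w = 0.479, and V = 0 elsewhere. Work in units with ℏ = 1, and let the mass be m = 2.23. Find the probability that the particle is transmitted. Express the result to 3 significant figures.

T = 0.0135

E < V_b: inside the barrier ψ ∝ e^{±κx} with κ = √(2m(V_b − E))/ℏ = 5.928.
κw = 2.840, sinh(κw) = 8.526.
The exact tunnelling result is T⁻¹ = 1 + V_b² sinh²(κw) / [4E(V_b − E)] = 74.07, so T = 0.0135.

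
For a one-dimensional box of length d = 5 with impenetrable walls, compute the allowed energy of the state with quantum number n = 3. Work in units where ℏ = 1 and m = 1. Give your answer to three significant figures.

E = 1.78

Requiring ψ(0) = ψ(d) = 0 quantises k = nπ/d, hence E_n = ℏ²k²/2m = n²π²ℏ²/(2md²).
E_3 = 3² × π² / (2 × 1 × 5²) = 1.777.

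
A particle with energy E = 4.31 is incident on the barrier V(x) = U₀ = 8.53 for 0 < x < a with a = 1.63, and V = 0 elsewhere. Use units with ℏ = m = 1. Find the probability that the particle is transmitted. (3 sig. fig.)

E < U₀: inside the barrier ψ ∝ e^{±κx} with κ = √(2m(U₀ − E))/ℏ = 2.905.
κa = 4.735, sinh(κa) = 56.95.
The exact tunnelling result is T⁻¹ = 1 + U₀² sinh²(κa) / [4E(U₀ − E)] = 3245, so T = 0.000308.

T = 0.000308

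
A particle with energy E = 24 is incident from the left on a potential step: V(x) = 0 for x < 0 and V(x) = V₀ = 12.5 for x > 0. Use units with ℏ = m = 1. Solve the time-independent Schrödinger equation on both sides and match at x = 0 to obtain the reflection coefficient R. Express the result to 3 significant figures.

R = 0.0331

On each side the TISE gives plane waves with k = √(2m(E − V))/ℏ: k₁ = √(2·1·24) = 6.928, k₂ = √(2·1·11.5) = 4.796.
Matching ψ and ψ′ at x = 0 gives r = (k₁ − k₂)/(k₁ + k₂), so R = r² = 0.03308 and T = 1 − R = 0.9669.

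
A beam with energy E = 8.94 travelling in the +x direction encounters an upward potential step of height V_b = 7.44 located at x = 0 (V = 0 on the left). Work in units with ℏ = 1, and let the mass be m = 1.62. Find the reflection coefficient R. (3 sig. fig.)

R = 0.175

On each side the TISE gives plane waves with k = √(2m(E − V))/ℏ: k₁ = √(2·1.62·8.94) = 5.382, k₂ = √(2·1.62·1.5) = 2.205.
Continuity of ψ and ψ′ at the step yields the reflection amplitude r = (k₁ − k₂)/(k₁ + k₂) = 0.4188; thus R = |r|² = 0.1754, T = 0.8246.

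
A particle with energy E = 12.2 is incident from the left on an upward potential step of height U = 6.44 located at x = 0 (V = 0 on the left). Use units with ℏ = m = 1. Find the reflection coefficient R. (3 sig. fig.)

On each side the TISE gives plane waves with k = √(2m(E − V))/ℏ: k₁ = √(2·1·12.2) = 4.940, k₂ = √(2·1·5.76) = 3.394.
Matching ψ and ψ′ at x = 0 gives r = (k₁ − k₂)/(k₁ + k₂), so R = r² = 0.03439 and T = 1 − R = 0.9656.

R = 0.0344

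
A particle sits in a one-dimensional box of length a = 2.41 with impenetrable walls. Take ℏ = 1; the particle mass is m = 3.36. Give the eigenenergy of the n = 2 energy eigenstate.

E = 1.01

The infinite-well eigenfunctions ψ_n = √(2/a) sin(nπx/a) vanish at both walls, giving E_n = n²π²ℏ²/(2ma²).
E_2 = 2² × π² / (2 × 3.36 × 2.41²) = 1.011.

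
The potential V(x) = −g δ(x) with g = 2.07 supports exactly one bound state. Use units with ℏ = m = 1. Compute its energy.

The bound state is ψ(x) = √κ e^{−κ|x|}. The derivative jump ψ'(0⁺) − ψ'(0⁻) = −(2mg/ℏ²)ψ(0) fixes κ = mg/ℏ² = 2.070.
Then E = −ℏ²κ²/(2m) = −mg²/(2ℏ²) = -2.142.

E = -2.14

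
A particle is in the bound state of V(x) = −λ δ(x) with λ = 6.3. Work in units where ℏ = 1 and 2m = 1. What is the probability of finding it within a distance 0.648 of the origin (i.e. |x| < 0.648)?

P = 0.983

The normalised bound state is ψ = √κ e^{−κ|x|} with κ = mλ/ℏ² = 3.150.
P(|x| < d) = ∫_{−d}^{d} κ e^{−2κ|x|} dx = 1 − e^{−2κd} = 1 − e^{−4.082} = 0.9831.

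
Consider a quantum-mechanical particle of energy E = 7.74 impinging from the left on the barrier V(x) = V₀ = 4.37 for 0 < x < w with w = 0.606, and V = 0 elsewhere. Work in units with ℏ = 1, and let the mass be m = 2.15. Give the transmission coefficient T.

T = 0.909

E > V₀: inside the barrier k₂ = √(2m(E − V₀))/ℏ = 3.807, k₂w = 2.307.
Matching at both interfaces gives T⁻¹ = 1 + V₀² sin²(k₂w) / [4E(E − V₀)] = 1.101, hence T = 0.909.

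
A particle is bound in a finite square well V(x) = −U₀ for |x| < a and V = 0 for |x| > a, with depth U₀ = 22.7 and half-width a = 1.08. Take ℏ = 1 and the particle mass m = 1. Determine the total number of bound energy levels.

Define the well-strength parameter z₀ = (a/ℏ)√(2mU₀) = 1.08 × √(2·1·22.7) = 7.277.
The even/odd transcendental equations gain one root per π/2 in z₀, giving N = 1 + ⌊2z₀/π⌋ = 1 + ⌊4.633⌋ = 5.

N = 5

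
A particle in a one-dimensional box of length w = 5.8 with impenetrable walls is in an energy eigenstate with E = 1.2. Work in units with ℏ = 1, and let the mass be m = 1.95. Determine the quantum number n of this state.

n = 4

For an infinite well E_n = n²π²ℏ²/(2mw²), so n = (w/πℏ)√(2mE).
n = (5.8/π) × √(2 × 1.95 × 1.2) = 3.994 → n = 4.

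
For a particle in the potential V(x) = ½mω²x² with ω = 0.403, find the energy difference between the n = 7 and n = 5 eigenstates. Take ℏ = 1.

E_n = ℏω(n + ½), so ΔE = (7 − 5) ℏω = 2 × 0.403 = 0.8060.

ΔE = 0.806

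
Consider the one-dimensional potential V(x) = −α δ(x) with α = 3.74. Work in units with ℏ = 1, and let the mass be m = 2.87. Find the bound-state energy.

E = -20.1

For x ≠ 0 the bound state is ψ ∝ e^{−κ|x|}; integrating the TISE across the delta gives the cusp condition 2κ = 2mα/ℏ², so κ = 10.73.
Then E = −ℏ²κ²/(2m) = −mα²/(2ℏ²) = -20.07.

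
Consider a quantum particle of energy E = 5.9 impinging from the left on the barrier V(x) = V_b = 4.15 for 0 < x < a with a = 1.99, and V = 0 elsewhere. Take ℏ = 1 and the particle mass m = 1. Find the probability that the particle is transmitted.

Above the barrier the interior wavenumber is k₂ = √(2m(E − V_b))/ℏ = 1.871, giving phase k₂a = 3.723.
T = [1 + V_b² sin²(k₂a) / (4E(E − V_b))]⁻¹ = 1/1.126 = 0.888.

T = 0.888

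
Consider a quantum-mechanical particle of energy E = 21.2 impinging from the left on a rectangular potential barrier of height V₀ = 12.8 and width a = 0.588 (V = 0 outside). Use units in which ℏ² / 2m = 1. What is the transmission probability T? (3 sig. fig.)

Above the barrier the interior wavenumber is k₂ = √(2m(E − V₀))/ℏ = 2.898, giving phase k₂a = 1.704.
T = [1 + V₀² sin²(k₂a) / (4E(E − V₀))]⁻¹ = 1/1.226 = 0.816.

T = 0.816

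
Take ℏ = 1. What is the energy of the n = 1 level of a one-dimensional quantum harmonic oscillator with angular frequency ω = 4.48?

E = 6.72

The oscillator eigenvalues are E_n = ℏω(n + ½), so E_1 = 4.48 × 1.5 = 6.720.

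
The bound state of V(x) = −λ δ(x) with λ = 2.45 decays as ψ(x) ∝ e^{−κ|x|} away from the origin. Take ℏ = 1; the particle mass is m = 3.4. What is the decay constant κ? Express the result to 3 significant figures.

κ = 8.33

Integrate −(ℏ²/2m)ψ'' − λδ(x)ψ = Eψ from −ε to +ε: the ψ'' term gives ψ'(0⁺) − ψ'(0⁻) and the δ term gives −(2mλ/ℏ²)ψ(0).
With ψ ∝ e^{−κ|x|} this yields −2κ = −2mλ/ℏ², so κ = mλ/ℏ² = 8.330.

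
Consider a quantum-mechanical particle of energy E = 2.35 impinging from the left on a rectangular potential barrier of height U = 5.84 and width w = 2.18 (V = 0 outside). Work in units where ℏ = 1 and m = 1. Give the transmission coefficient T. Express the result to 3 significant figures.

T = 0.0000382

E < U: inside the barrier ψ ∝ e^{±κx} with κ = √(2m(U − E))/ℏ = 2.642.
κw = 5.759, sinh(κw) = 158.6.
Matching ψ, ψ′ at both faces gives T = [1 + U² sinh²(κw) / (4E(U − E))]⁻¹ = 1/26150 = 0.0000382.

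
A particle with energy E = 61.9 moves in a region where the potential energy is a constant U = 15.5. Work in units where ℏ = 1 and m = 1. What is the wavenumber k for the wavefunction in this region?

With E > U the solution is oscillatory, ψ ∝ e^{±ikx} with k = √(2m(E − U))/ℏ.
k = √(2 × 1 × 46.4) = 9.633.

k = 9.63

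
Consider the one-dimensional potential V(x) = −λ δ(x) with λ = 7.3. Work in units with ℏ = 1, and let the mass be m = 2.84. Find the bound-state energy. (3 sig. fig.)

The bound state is ψ(x) = √κ e^{−κ|x|}. The derivative jump ψ'(0⁺) − ψ'(0⁻) = −(2mλ/ℏ²)ψ(0) fixes κ = mλ/ℏ² = 20.73.
Then E = −ℏ²κ²/(2m) = −mλ²/(2ℏ²) = -75.67.

E = -75.7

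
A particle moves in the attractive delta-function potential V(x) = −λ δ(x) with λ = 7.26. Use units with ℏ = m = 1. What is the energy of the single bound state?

E = -26.4

For x ≠ 0 the bound state is ψ ∝ e^{−κ|x|}; integrating the TISE across the delta gives the cusp condition 2κ = 2mλ/ℏ², so κ = 7.260.
Then E = −ℏ²κ²/(2m) = −mλ²/(2ℏ²) = -26.35.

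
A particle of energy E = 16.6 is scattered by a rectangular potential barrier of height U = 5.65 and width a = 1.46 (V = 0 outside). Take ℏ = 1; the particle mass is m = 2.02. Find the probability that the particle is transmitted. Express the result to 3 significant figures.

E > U: inside the barrier k₂ = √(2m(E − U))/ℏ = 6.651, k₂a = 9.711.
Matching at both interfaces gives T⁻¹ = 1 + U² sin²(k₂a) / [4E(E − U)] = 1.003, hence T = 0.997.

T = 0.997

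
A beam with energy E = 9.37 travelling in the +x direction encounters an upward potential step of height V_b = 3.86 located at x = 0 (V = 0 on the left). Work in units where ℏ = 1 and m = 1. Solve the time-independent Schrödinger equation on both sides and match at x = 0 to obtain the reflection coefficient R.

R = 0.0174

On each side the TISE gives plane waves with k = √(2m(E − V))/ℏ: k₁ = √(2·1·9.37) = 4.329, k₂ = √(2·1·5.51) = 3.320.
Continuity of ψ and ψ′ at the step yields the reflection amplitude r = (k₁ − k₂)/(k₁ + k₂) = 0.1320; thus R = |r|² = 0.01741, T = 0.9826.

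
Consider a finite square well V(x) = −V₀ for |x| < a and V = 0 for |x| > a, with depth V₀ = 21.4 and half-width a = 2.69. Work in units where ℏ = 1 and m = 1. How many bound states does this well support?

N = 12

The dimensionless depth is z₀ = a√(2mV₀)/ℏ = 2.69 × √(42.80) = 17.60.
The even/odd transcendental equations gain one root per π/2 in z₀, giving N = 1 + ⌊2z₀/π⌋ = 1 + ⌊11.20⌋ = 12.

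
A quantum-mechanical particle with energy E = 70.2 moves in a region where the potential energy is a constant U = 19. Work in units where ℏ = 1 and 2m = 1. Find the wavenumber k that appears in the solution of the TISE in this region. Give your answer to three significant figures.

With E > U the solution is oscillatory, ψ ∝ e^{±ikx} with k = √(2m(E − U))/ℏ.
k = √(2 × 0.5 × 51.2) = 7.155.

k = 7.16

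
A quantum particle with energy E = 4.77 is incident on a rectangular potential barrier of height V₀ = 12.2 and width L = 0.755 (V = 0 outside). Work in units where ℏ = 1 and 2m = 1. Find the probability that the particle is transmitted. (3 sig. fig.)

E < V₀: inside the barrier ψ ∝ e^{±κx} with κ = √(2m(V₀ − E))/ℏ = 2.726.
κL = 2.058, sinh(κL) = 3.851.
The exact tunnelling result is T⁻¹ = 1 + V₀² sinh²(κL) / [4E(V₀ − E)] = 16.57, so T = 0.0603.

T = 0.0603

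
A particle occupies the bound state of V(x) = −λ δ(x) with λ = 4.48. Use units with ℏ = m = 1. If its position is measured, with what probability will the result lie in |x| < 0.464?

P = 0.984

The normalised bound state is ψ = √κ e^{−κ|x|} with κ = mλ/ℏ² = 4.480.
P(|x| < d) = ∫_{−d}^{d} κ e^{−2κ|x|} dx = 1 − e^{−2κd} = 1 − e^{−4.157} = 0.9844.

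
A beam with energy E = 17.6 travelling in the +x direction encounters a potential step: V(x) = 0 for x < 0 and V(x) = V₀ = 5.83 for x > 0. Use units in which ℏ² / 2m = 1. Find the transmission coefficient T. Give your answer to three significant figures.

The wavenumbers are k₁ = √(2mE)/ℏ = 4.195 on the left and k₂ = √(2m(E − V₀))/ℏ = 3.431 on the right.
Continuity of ψ and ψ′ at the step yields the reflection amplitude r = (k₁ − k₂)/(k₁ + k₂) = 0.1002; thus R = |r|² = 0.01005, T = 0.9900.

T = 0.990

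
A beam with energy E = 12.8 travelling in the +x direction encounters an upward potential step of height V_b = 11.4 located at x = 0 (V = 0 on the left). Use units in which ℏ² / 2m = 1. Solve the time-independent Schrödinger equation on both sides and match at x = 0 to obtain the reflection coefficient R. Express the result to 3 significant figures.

On each side the TISE gives plane waves with k = √(2m(E − V))/ℏ: k₁ = √(2·½·12.8) = 3.578, k₂ = √(2·½·1.4) = 1.183.
Continuity of ψ and ψ′ at the step yields the reflection amplitude r = (k₁ − k₂)/(k₁ + k₂) = 0.5029; thus R = |r|² = 0.2530, T = 0.7470.

R = 0.253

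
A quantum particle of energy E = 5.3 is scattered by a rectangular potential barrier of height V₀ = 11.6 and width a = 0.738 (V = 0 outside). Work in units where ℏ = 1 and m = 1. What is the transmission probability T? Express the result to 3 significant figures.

E < V₀: inside the barrier ψ ∝ e^{±κx} with κ = √(2m(V₀ − E))/ℏ = 3.550.
κa = 2.620, sinh(κa) = 6.829.
Matching ψ, ψ′ at both faces gives T = [1 + V₀² sinh²(κa) / (4E(V₀ − E))]⁻¹ = 1/47.98 = 0.0208.

T = 0.0208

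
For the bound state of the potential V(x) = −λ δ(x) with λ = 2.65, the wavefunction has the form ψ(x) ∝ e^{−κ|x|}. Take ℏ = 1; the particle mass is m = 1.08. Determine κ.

Integrate −(ℏ²/2m)ψ'' − λδ(x)ψ = Eψ from −ε to +ε: the ψ'' term gives ψ'(0⁺) − ψ'(0⁻) and the δ term gives −(2mλ/ℏ²)ψ(0).
With ψ ∝ e^{−κ|x|} this yields −2κ = −2mλ/ℏ², so κ = mλ/ℏ² = 2.862.

κ = 2.86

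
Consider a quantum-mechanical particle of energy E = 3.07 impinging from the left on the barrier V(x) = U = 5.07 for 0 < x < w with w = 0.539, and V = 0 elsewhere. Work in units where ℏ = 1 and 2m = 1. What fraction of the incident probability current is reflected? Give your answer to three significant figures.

E < U: inside the barrier ψ ∝ e^{±κx} with κ = √(2m(U − E))/ℏ = 1.414.
κw = 0.7623, sinh(κw) = 0.8383.
Matching ψ, ψ′ at both faces gives T = [1 + U² sinh²(κw) / (4E(U − E))]⁻¹ = 1/1.735 = 0.576.
R = 1 − T = 0.424.

R = 0.424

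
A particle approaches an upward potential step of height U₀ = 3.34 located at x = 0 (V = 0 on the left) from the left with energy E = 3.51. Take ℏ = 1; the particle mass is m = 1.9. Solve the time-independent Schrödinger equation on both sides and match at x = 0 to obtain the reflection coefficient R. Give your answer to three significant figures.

R = 0.409

On each side the TISE gives plane waves with k = √(2m(E − V))/ℏ: k₁ = √(2·1.9·3.51) = 3.652, k₂ = √(2·1.9·0.17) = 0.8037.
Continuity of ψ and ψ′ at the step yields the reflection amplitude r = (k₁ − k₂)/(k₁ + k₂) = 0.6392; thus R = |r|² = 0.4086, T = 0.5914.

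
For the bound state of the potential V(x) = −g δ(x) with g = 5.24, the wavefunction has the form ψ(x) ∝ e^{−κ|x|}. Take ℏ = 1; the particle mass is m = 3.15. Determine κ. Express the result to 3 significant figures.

Integrating the TISE across x = 0 gives the cusp condition ψ'(0⁺) − ψ'(0⁻) = −(2mg/ℏ²)ψ(0).
With ψ ∝ e^{−κ|x|} this yields −2κ = −2mg/ℏ², so κ = mg/ℏ² = 16.51.

κ = 16.5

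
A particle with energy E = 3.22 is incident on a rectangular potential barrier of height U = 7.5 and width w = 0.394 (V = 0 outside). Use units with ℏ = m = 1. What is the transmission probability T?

E < U: inside the barrier ψ ∝ e^{±κx} with κ = √(2m(U − E))/ℏ = 2.926.
κw = 1.153, sinh(κw) = 1.426.
Matching ψ, ψ′ at both faces gives T = [1 + U² sinh²(κw) / (4E(U − E))]⁻¹ = 1/3.074 = 0.325.

T = 0.325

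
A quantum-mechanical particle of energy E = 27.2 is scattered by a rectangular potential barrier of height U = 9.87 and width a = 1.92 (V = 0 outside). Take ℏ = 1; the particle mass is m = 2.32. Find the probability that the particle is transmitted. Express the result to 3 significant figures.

E > U: inside the barrier k₂ = √(2m(E − U))/ℏ = 8.967, k₂a = 17.22.
Matching at both interfaces gives T⁻¹ = 1 + U² sin²(k₂a) / [4E(E − U)] = 1.051, hence T = 0.951.

T = 0.951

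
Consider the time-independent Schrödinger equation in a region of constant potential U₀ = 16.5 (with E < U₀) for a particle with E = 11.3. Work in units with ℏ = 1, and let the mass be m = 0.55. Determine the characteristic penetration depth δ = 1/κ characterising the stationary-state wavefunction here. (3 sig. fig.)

δ = 0.418

Since E < U₀ the TISE in this region is ψ'' = κ²ψ with κ = √(2m(U₀ − E))/ℏ.
κ = √(2 × 0.55 × 5.2) = 2.392. The penetration depth is δ = 1/κ = 0.418.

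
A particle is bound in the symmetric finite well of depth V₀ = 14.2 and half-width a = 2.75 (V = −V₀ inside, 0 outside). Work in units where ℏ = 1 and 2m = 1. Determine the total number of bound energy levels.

N = 7

Define the well-strength parameter z₀ = (a/ℏ)√(2mV₀) = 2.75 × √(2·0.5·14.2) = 10.36.
The even/odd transcendental equations gain one root per π/2 in z₀, giving N = 1 + ⌊2z₀/π⌋ = 1 + ⌊6.597⌋ = 7.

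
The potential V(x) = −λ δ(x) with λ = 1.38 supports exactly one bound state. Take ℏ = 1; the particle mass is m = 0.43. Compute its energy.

E = -0.409

For x ≠ 0 the bound state is ψ ∝ e^{−κ|x|}; integrating the TISE across the delta gives the cusp condition 2κ = 2mλ/ℏ², so κ = 0.5934.
Then E = −ℏ²κ²/(2m) = −mλ²/(2ℏ²) = -0.4094.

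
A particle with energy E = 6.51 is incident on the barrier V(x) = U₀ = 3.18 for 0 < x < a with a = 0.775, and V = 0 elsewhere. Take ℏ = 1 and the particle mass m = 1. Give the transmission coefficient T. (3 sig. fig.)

T = 0.912

Above the barrier the interior wavenumber is k₂ = √(2m(E − U₀))/ℏ = 2.581, giving phase k₂a = 2.000.
Matching at both interfaces gives T⁻¹ = 1 + U₀² sin²(k₂a) / [4E(E − U₀)] = 1.096, hence T = 0.912.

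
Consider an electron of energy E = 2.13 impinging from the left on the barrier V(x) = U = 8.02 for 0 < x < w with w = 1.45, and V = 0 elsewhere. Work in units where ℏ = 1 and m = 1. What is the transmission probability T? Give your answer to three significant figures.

E < U: inside the barrier ψ ∝ e^{±κx} with κ = √(2m(U − E))/ℏ = 3.432.
κw = 4.977, sinh(κw) = 72.49.
Matching ψ, ψ′ at both faces gives T = [1 + U² sinh²(κw) / (4E(U − E))]⁻¹ = 1/6737 = 0.000148.

T = 0.000148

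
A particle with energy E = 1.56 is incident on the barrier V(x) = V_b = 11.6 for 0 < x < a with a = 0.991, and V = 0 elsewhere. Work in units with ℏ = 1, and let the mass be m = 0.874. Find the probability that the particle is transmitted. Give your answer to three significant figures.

E < V_b: inside the barrier ψ ∝ e^{±κx} with κ = √(2m(V_b − E))/ℏ = 4.189.
κa = 4.152, sinh(κa) = 31.76.
The exact tunnelling result is T⁻¹ = 1 + V_b² sinh²(κa) / [4E(V_b − E)] = 2167, so T = 0.000461.

T = 0.000461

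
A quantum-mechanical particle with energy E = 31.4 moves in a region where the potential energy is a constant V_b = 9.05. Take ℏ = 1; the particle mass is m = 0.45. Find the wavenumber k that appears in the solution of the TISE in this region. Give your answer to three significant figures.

With E > V_b the solution is oscillatory, ψ ∝ e^{±ikx} with k = √(2m(E − V_b))/ℏ.
k = √(2 × 0.45 × 22.35) = 4.485.

k = 4.48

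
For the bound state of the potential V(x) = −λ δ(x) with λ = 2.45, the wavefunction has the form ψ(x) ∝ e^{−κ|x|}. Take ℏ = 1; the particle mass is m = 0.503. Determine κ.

Integrating the TISE across x = 0 gives the cusp condition ψ'(0⁺) − ψ'(0⁻) = −(2mλ/ℏ²)ψ(0).
With ψ ∝ e^{−κ|x|} this yields −2κ = −2mλ/ℏ², so κ = mλ/ℏ² = 1.232.

κ = 1.23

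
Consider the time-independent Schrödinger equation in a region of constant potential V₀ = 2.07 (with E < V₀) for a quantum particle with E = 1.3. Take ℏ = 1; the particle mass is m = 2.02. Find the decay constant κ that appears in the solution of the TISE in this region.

Since E < V₀ the TISE in this region is ψ'' = κ²ψ with κ = √(2m(V₀ − E))/ℏ.
κ = √(2 × 2.02 × 0.77) = 1.764.

κ = 1.76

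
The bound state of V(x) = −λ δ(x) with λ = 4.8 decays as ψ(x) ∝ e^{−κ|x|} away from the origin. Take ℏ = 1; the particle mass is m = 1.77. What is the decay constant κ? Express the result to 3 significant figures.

κ = 8.50

Integrate −(ℏ²/2m)ψ'' − λδ(x)ψ = Eψ from −ε to +ε: the ψ'' term gives ψ'(0⁺) − ψ'(0⁻) and the δ term gives −(2mλ/ℏ²)ψ(0).
With ψ ∝ e^{−κ|x|} this yields −2κ = −2mλ/ℏ², so κ = mλ/ℏ² = 8.496.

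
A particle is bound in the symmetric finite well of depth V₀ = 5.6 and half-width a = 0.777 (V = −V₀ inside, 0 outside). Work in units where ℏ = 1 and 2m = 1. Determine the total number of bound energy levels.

The dimensionless depth is z₀ = a√(2mV₀)/ℏ = 0.777 × √(5.600) = 1.839.
The even/odd transcendental equations gain one root per π/2 in z₀, giving N = 1 + ⌊2z₀/π⌋ = 1 + ⌊1.171⌋ = 2.

N = 2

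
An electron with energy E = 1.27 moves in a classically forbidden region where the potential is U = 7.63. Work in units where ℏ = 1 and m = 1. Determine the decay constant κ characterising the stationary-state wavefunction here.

κ = 3.57

Since E < U the TISE in this region is ψ'' = κ²ψ with κ = √(2m(U − E))/ℏ.
κ = √(2 × 1 × 6.36) = 3.567.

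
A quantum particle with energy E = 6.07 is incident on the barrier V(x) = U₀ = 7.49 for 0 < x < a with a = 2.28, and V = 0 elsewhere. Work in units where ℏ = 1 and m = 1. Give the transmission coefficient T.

E < U₀: inside the barrier ψ ∝ e^{±κx} with κ = √(2m(U₀ − E))/ℏ = 1.685.
κa = 3.842, sinh(κa) = 23.31.
Matching ψ, ψ′ at both faces gives T = [1 + U₀² sinh²(κa) / (4E(U₀ − E))]⁻¹ = 1/884.8 = 0.00113.

T = 0.00113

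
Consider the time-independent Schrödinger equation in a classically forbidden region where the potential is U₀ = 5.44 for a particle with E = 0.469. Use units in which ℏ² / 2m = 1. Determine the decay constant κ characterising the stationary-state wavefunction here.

Since E < U₀ the TISE in this region is ψ'' = κ²ψ with κ = √(2m(U₀ − E))/ℏ.
κ = √(2 × 0.5 × 4.971) = 2.230.

κ = 2.23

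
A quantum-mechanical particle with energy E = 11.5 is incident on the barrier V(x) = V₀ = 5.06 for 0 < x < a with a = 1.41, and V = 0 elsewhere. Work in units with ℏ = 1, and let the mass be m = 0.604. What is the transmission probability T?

T = 0.958

Above the barrier the interior wavenumber is k₂ = √(2m(E − V₀))/ℏ = 2.789, giving phase k₂a = 3.933.
Matching at both interfaces gives T⁻¹ = 1 + V₀² sin²(k₂a) / [4E(E − V₀)] = 1.044, hence T = 0.958.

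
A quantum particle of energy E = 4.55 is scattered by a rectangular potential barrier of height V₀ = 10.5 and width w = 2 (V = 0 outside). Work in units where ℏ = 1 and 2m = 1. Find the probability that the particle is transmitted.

Since E < V₀ the interior solution is evanescent with decay constant κ = √(2m(V₀ − E))/ℏ = 2.439.
κw = 4.879, sinh(κw) = 65.71.
The exact tunnelling result is T⁻¹ = 1 + V₀² sinh²(κw) / [4E(V₀ − E)] = 4398, so T = 0.000227.

T = 0.000227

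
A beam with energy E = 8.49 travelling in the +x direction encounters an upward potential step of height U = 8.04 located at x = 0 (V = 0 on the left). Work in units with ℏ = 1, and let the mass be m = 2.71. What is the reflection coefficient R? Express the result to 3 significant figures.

R = 0.392

On each side the TISE gives plane waves with k = √(2m(E − V))/ℏ: k₁ = √(2·2.71·8.49) = 6.783, k₂ = √(2·2.71·0.45) = 1.562.
Matching ψ and ψ′ at x = 0 gives r = (k₁ − k₂)/(k₁ + k₂), so R = r² = 0.3915 and T = 1 − R = 0.6085.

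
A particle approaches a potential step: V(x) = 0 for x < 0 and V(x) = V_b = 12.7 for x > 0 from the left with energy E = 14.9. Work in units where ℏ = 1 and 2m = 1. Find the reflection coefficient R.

R = 0.198

On each side the TISE gives plane waves with k = √(2m(E − V))/ℏ: k₁ = √(2·½·14.9) = 3.860, k₂ = √(2·½·2.2) = 1.483.
Matching ψ and ψ′ at x = 0 gives r = (k₁ − k₂)/(k₁ + k₂), so R = r² = 0.1979 and T = 1 − R = 0.8021.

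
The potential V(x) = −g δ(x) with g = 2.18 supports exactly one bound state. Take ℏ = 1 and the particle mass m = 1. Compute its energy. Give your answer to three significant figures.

E = -2.38

The bound state is ψ(x) = √κ e^{−κ|x|}. The derivative jump ψ'(0⁺) − ψ'(0⁻) = −(2mg/ℏ²)ψ(0) fixes κ = mg/ℏ² = 2.180.
Then E = −ℏ²κ²/(2m) = −mg²/(2ℏ²) = -2.376.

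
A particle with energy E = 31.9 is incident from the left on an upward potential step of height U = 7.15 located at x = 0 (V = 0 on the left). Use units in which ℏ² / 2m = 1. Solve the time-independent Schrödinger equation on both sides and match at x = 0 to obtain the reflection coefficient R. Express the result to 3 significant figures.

R = 0.00401

On each side the TISE gives plane waves with k = √(2m(E − V))/ℏ: k₁ = √(2·½·31.9) = 5.648, k₂ = √(2·½·24.75) = 4.975.
Matching ψ and ψ′ at x = 0 gives r = (k₁ − k₂)/(k₁ + k₂), so R = r² = 0.004015 and T = 1 − R = 0.9960.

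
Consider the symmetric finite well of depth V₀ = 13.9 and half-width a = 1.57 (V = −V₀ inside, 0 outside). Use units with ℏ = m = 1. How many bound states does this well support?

The dimensionless depth is z₀ = a√(2mV₀)/ℏ = 1.57 × √(27.80) = 8.278.
A new bound state (alternating even/odd) appears each time z₀ passes a multiple of π/2, so N = ⌊2z₀/π⌋ + 1 = ⌊5.270⌋ + 1 = 6.

N = 6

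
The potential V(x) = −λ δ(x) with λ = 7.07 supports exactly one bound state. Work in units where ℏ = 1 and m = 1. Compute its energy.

E = -25.0

For x ≠ 0 the bound state is ψ ∝ e^{−κ|x|}; integrating the TISE across the delta gives the cusp condition 2κ = 2mλ/ℏ², so κ = 7.070.
Then E = −ℏ²κ²/(2m) = −mλ²/(2ℏ²) = -24.99.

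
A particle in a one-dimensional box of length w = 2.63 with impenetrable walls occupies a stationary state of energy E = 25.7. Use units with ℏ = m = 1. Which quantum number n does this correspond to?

n = 6

For an infinite well E_n = n²π²ℏ²/(2mw²), so n = (w/πℏ)√(2mE).
n = (2.63/π) × √(2 × 1 × 25.7) = 6.002 → n = 6.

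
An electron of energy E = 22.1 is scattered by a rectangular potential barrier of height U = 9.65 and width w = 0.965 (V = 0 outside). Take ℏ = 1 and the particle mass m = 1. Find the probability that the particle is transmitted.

Above the barrier the interior wavenumber is k₂ = √(2m(E − U))/ℏ = 4.990, giving phase k₂w = 4.815.
Matching at both interfaces gives T⁻¹ = 1 + U² sin²(k₂w) / [4E(E − U)] = 1.084, hence T = 0.923.

T = 0.923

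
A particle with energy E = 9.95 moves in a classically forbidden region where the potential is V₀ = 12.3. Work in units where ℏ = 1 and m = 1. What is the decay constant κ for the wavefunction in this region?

κ = 2.17

Since E < V₀ the TISE in this region is ψ'' = κ²ψ with κ = √(2m(V₀ − E))/ℏ.
κ = √(2 × 1 × 2.35) = 2.168.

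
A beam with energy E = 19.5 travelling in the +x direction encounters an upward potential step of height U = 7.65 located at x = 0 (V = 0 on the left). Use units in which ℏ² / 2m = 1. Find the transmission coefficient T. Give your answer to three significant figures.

On each side the TISE gives plane waves with k = √(2m(E − V))/ℏ: k₁ = √(2·½·19.5) = 4.416, k₂ = √(2·½·11.85) = 3.442.
Matching ψ and ψ′ at x = 0 gives r = (k₁ − k₂)/(k₁ + k₂), so R = r² = 0.01535 and T = 1 − R = 0.9847.

T = 0.985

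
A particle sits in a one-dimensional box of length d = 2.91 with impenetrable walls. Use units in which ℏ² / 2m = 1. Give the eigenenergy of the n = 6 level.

Requiring ψ(0) = ψ(d) = 0 quantises k = nπ/d, hence E_n = ℏ²k²/2m = n²π²ℏ²/(2md²).
E_6 = 6² × π² / (2 × 0.5 × 2.91²) = 41.96.

E = 42.0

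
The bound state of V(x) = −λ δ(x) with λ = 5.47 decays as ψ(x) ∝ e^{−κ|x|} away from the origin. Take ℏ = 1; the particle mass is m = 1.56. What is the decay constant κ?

κ = 8.53

Integrating the TISE across x = 0 gives the cusp condition ψ'(0⁺) − ψ'(0⁻) = −(2mλ/ℏ²)ψ(0).
With ψ ∝ e^{−κ|x|} this yields −2κ = −2mλ/ℏ², so κ = mλ/ℏ² = 8.533.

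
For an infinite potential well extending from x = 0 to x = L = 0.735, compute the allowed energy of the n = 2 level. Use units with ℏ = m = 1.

E = 36.5

Requiring ψ(0) = ψ(L) = 0 quantises k = nπ/L, hence E_n = ℏ²k²/2m = n²π²ℏ²/(2mL²).
E_2 = 2² × π² / (2 × 1 × 0.735²) = 36.54.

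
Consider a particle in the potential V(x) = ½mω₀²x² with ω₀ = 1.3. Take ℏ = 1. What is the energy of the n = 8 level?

The oscillator eigenvalues are E_n = ℏω₀(n + ½), so E_8 = 1.3 × 8.5 = 11.05.

E = 11.1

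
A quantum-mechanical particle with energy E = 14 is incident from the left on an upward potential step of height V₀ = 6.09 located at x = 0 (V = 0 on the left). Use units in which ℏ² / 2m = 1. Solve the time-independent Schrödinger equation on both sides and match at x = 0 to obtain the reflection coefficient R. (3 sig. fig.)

The wavenumbers are k₁ = √(2mE)/ℏ = 3.742 on the left and k₂ = √(2m(E − V₀))/ℏ = 2.812 on the right.
Continuity of ψ and ψ′ at the step yields the reflection amplitude r = (k₁ − k₂)/(k₁ + k₂) = 0.1418; thus R = |r|² = 0.02010, T = 0.9799.

R = 0.0201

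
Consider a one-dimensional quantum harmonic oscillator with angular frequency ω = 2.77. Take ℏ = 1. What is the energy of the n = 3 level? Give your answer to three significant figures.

E = 9.70

Using E_n = (n + ½)ℏω: E_3 = 3.5 × 2.77 = 9.695.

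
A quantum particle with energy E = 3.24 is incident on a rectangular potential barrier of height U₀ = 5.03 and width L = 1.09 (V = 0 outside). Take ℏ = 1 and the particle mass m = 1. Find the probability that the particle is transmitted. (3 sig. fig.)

T = 0.0577

Since E < U₀ the interior solution is evanescent with decay constant κ = √(2m(U₀ − E))/ℏ = 1.892.
κL = 2.062, sinh(κL) = 3.869.
The exact tunnelling result is T⁻¹ = 1 + U₀² sinh²(κL) / [4E(U₀ − E)] = 17.32, so T = 0.0577.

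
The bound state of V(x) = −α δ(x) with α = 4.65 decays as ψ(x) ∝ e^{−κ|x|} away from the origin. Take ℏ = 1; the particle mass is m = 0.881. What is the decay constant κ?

Integrating the TISE across x = 0 gives the cusp condition ψ'(0⁺) − ψ'(0⁻) = −(2mα/ℏ²)ψ(0).
With ψ ∝ e^{−κ|x|} this yields −2κ = −2mα/ℏ², so κ = mα/ℏ² = 4.097.

κ = 4.10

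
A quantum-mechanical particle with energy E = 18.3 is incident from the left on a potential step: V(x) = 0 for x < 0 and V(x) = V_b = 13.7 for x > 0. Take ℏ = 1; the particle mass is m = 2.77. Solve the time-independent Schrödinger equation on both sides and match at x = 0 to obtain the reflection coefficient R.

The wavenumbers are k₁ = √(2mE)/ℏ = 10.07 on the left and k₂ = √(2m(E − V_b))/ℏ = 5.048 on the right.
Continuity of ψ and ψ′ at the step yields the reflection amplitude r = (k₁ − k₂)/(k₁ + k₂) = 0.3321; thus R = |r|² = 0.1103, T = 0.8897.

R = 0.110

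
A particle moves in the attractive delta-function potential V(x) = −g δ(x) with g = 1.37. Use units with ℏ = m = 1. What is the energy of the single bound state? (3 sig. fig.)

E = -0.938

For x ≠ 0 the bound state is ψ ∝ e^{−κ|x|}; integrating the TISE across the delta gives the cusp condition 2κ = 2mg/ℏ², so κ = 1.370.
Then E = −ℏ²κ²/(2m) = −mg²/(2ℏ²) = -0.9385.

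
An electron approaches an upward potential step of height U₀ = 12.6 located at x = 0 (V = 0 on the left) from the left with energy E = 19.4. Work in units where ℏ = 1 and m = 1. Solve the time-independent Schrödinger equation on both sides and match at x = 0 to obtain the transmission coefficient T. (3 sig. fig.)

T = 0.934

On each side the TISE gives plane waves with k = √(2m(E − V))/ℏ: k₁ = √(2·1·19.4) = 6.229, k₂ = √(2·1·6.8) = 3.688.
Continuity of ψ and ψ′ at the step yields the reflection amplitude r = (k₁ − k₂)/(k₁ + k₂) = 0.2562; thus R = |r|² = 0.06566, T = 0.9343.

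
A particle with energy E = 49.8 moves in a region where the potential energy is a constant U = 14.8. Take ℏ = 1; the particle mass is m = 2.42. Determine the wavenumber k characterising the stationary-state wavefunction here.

With E > U the solution is oscillatory, ψ ∝ e^{±ikx} with k = √(2m(E − U))/ℏ.
k = √(2 × 2.42 × 35) = 13.02.

k = 13.0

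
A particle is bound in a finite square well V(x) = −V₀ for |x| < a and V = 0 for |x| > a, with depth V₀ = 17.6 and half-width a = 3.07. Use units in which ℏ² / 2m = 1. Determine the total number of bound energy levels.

Define the well-strength parameter z₀ = (a/ℏ)√(2mV₀) = 3.07 × √(2·0.5·17.6) = 12.88.
The even/odd transcendental equations gain one root per π/2 in z₀, giving N = 1 + ⌊2z₀/π⌋ = 1 + ⌊8.199⌋ = 9.

N = 9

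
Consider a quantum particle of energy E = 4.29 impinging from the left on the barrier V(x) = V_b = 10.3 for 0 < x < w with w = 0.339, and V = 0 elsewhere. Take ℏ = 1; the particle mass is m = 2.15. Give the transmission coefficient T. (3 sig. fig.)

Since E < V_b the interior solution is evanescent with decay constant κ = √(2m(V_b − E))/ℏ = 5.084.
κw = 1.723, sinh(κw) = 2.712.
The exact tunnelling result is T⁻¹ = 1 + V_b² sinh²(κw) / [4E(V_b − E)] = 8.568, so T = 0.117.

T = 0.117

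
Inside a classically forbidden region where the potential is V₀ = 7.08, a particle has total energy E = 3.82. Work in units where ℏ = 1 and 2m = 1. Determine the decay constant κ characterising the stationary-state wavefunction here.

κ = 1.81

Since E < V₀ the TISE in this region is ψ'' = κ²ψ with κ = √(2m(V₀ − E))/ℏ.
κ = √(2 × 0.5 × 3.26) = 1.806.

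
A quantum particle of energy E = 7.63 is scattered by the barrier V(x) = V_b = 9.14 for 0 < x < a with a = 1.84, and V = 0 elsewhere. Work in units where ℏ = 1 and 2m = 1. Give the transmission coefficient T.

Since E < V_b the interior solution is evanescent with decay constant κ = √(2m(V_b − E))/ℏ = 1.229.
κa = 2.261, sinh(κa) = 4.744.
Matching ψ, ψ′ at both faces gives T = [1 + V_b² sinh²(κa) / (4E(V_b − E))]⁻¹ = 1/41.80 = 0.0239.

T = 0.0239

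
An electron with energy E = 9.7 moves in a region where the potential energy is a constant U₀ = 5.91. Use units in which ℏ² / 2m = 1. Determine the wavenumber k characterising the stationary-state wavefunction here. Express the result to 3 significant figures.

k = 1.95

With E > U₀ the solution is oscillatory, ψ ∝ e^{±ikx} with k = √(2m(E − U₀))/ℏ.
k = √(2 × 0.5 × 3.79) = 1.947.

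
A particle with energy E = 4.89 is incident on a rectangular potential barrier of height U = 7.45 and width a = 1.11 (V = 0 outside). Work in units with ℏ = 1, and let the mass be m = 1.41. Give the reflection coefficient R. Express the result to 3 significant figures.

R = 0.991

Since E < U the interior solution is evanescent with decay constant κ = √(2m(U − E))/ℏ = 2.687.
κa = 2.982, sinh(κa) = 9.842.
Matching ψ, ψ′ at both faces gives T = [1 + U² sinh²(κa) / (4E(U − E))]⁻¹ = 1/108.4 = 0.00923.
R = 1 − T = 0.991.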